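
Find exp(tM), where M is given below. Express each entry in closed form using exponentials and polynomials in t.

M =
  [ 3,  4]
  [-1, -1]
e^{tM} =
  [2*t*exp(t) + exp(t), 4*t*exp(t)]
  [-t*exp(t), -2*t*exp(t) + exp(t)]

Strategy: write M = P · J · P⁻¹ where J is a Jordan canonical form, so e^{tM} = P · e^{tJ} · P⁻¹, and e^{tJ} can be computed block-by-block.

M has Jordan form
J =
  [1, 1]
  [0, 1]
(up to reordering of blocks).

Per-block formulas:
  For a 2×2 Jordan block J_2(1): exp(t · J_2(1)) = e^(1t)·(I + t·N), where N is the 2×2 nilpotent shift.

After assembling e^{tJ} and conjugating by P, we get:

e^{tM} =
  [2*t*exp(t) + exp(t), 4*t*exp(t)]
  [-t*exp(t), -2*t*exp(t) + exp(t)]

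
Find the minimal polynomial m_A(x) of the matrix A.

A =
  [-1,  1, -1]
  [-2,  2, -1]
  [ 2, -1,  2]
x^2 - 2*x + 1

The characteristic polynomial is χ_A(x) = (x - 1)^3, so the eigenvalues are known. The minimal polynomial is
  m_A(x) = Π_λ (x − λ)^{k_λ}
where k_λ is the size of the *largest* Jordan block for λ (equivalently, the smallest k with (A − λI)^k v = 0 for every generalised eigenvector v of λ).

  λ = 1: largest Jordan block has size 2, contributing (x − 1)^2

So m_A(x) = (x - 1)^2 = x^2 - 2*x + 1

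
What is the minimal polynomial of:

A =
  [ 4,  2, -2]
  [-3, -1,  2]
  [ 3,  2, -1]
x^2 - x

The characteristic polynomial is χ_A(x) = x*(x - 1)^2, so the eigenvalues are known. The minimal polynomial is
  m_A(x) = Π_λ (x − λ)^{k_λ}
where k_λ is the size of the *largest* Jordan block for λ (equivalently, the smallest k with (A − λI)^k v = 0 for every generalised eigenvector v of λ).

  λ = 0: largest Jordan block has size 1, contributing (x − 0)
  λ = 1: largest Jordan block has size 1, contributing (x − 1)

So m_A(x) = x*(x - 1) = x^2 - x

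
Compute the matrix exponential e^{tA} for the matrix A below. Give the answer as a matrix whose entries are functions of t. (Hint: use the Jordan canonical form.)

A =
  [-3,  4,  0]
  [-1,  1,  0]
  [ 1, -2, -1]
e^{tA} =
  [-2*t*exp(-t) + exp(-t), 4*t*exp(-t), 0]
  [-t*exp(-t), 2*t*exp(-t) + exp(-t), 0]
  [t*exp(-t), -2*t*exp(-t), exp(-t)]

Strategy: write A = P · J · P⁻¹ where J is a Jordan canonical form, so e^{tA} = P · e^{tJ} · P⁻¹, and e^{tJ} can be computed block-by-block.

A has Jordan form
J =
  [-1,  1,  0]
  [ 0, -1,  0]
  [ 0,  0, -1]
(up to reordering of blocks).

Per-block formulas:
  For a 1×1 block at λ = -1: exp(t · [-1]) = [e^(-1t)].
  For a 2×2 Jordan block J_2(-1): exp(t · J_2(-1)) = e^(-1t)·(I + t·N), where N is the 2×2 nilpotent shift.

After assembling e^{tJ} and conjugating by P, we get:

e^{tA} =
  [-2*t*exp(-t) + exp(-t), 4*t*exp(-t), 0]
  [-t*exp(-t), 2*t*exp(-t) + exp(-t), 0]
  [t*exp(-t), -2*t*exp(-t), exp(-t)]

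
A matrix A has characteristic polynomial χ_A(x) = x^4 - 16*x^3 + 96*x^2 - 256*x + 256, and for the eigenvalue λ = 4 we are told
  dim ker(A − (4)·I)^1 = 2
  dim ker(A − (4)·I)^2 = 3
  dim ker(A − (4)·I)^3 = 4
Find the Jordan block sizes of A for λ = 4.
Block sizes for λ = 4: [3, 1]

From the dimensions of kernels of powers, the number of Jordan blocks of size at least j is d_j − d_{j−1} where d_j = dim ker(N^j) (with d_0 = 0). Computing the differences gives [2, 1, 1].
The number of blocks of size exactly k is (#blocks of size ≥ k) − (#blocks of size ≥ k + 1), so the partition is: 1 block(s) of size 1, 1 block(s) of size 3.
In nonincreasing order the block sizes are [3, 1].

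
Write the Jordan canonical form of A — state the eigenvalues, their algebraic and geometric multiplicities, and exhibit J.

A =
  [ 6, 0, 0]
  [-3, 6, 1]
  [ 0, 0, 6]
J_2(6) ⊕ J_1(6)

The characteristic polynomial is
  det(x·I − A) = x^3 - 18*x^2 + 108*x - 216 = (x - 6)^3

Eigenvalues and multiplicities (the geometric multiplicity of λ is n − rank(A − λI), which equals the number of Jordan blocks for λ):
  λ = 6: algebraic multiplicity = 3, geometric multiplicity = 2

Determining the block sizes for each eigenvalue:
  λ = 6: 2 blocks summing to 3 forces exactly one block of size 2 and the rest size 1 → block sizes [2, 1]

Assembling the blocks gives a Jordan form
J =
  [6, 1, 0]
  [0, 6, 0]
  [0, 0, 6]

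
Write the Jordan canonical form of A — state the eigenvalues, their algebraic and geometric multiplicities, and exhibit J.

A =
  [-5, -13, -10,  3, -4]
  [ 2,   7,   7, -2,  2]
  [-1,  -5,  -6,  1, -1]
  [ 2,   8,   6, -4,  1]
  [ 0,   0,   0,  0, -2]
J_3(-2) ⊕ J_2(-2)

The characteristic polynomial is
  det(x·I − A) = x^5 + 10*x^4 + 40*x^3 + 80*x^2 + 80*x + 32 = (x + 2)^5

Eigenvalues and multiplicities (the geometric multiplicity of λ is n − rank(A − λI), which equals the number of Jordan blocks for λ):
  λ = -2: algebraic multiplicity = 5, geometric multiplicity = 2

Determining the block sizes for each eigenvalue:
  λ = -2: with am = 5 and gm = 2, the partition is not yet determined (e.g. several partitions of 5 into 2 parts exist). Let N = A − (-2)·I. Computing rank(N^1) = 3, rank(N^2) = 1, rank(N^3) = 0; the number of blocks of size ≥ j is rank(N^{j−1}) − rank(N^j), giving [2, 2, 1]. So we have 1 block(s) of size 3, 1 block(s) of size 2 → block sizes [3, 2]

Assembling the blocks gives a Jordan form
J =
  [-2,  1,  0,  0,  0]
  [ 0, -2,  1,  0,  0]
  [ 0,  0, -2,  0,  0]
  [ 0,  0,  0, -2,  1]
  [ 0,  0,  0,  0, -2]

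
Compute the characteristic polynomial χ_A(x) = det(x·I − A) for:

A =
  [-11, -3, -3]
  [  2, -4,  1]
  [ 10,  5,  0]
x^3 + 15*x^2 + 75*x + 125

Expanding det(x·I − A) (e.g. by cofactor expansion or by noting that A is similar to its Jordan form J, which has the same characteristic polynomial as A) gives
  χ_A(x) = x^3 + 15*x^2 + 75*x + 125
which factors as (x + 5)^3. The eigenvalues (with algebraic multiplicities) are λ = -5 with multiplicity 3.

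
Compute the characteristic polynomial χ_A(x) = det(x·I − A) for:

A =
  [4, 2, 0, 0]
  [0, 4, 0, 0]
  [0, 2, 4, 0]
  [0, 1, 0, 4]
x^4 - 16*x^3 + 96*x^2 - 256*x + 256

Expanding det(x·I − A) (e.g. by cofactor expansion or by noting that A is similar to its Jordan form J, which has the same characteristic polynomial as A) gives
  χ_A(x) = x^4 - 16*x^3 + 96*x^2 - 256*x + 256
which factors as (x - 4)^4. The eigenvalues (with algebraic multiplicities) are λ = 4 with multiplicity 4.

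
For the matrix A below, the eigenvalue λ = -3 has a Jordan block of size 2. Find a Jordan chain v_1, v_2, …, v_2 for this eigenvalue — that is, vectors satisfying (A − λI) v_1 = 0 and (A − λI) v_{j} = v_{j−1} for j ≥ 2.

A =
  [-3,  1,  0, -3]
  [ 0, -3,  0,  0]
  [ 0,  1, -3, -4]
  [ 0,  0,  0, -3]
A Jordan chain for λ = -3 of length 2:
v_1 = (1, 0, 1, 0)ᵀ
v_2 = (0, 1, 0, 0)ᵀ

Let N = A − (-3)·I. We want v_2 with N^2 v_2 = 0 but N^1 v_2 ≠ 0; then v_{j-1} := N · v_j for j = 2, …, 2.

Pick v_2 = (0, 1, 0, 0)ᵀ.
Then v_1 = N · v_2 = (1, 0, 1, 0)ᵀ.

Sanity check: (A − (-3)·I) v_1 = (0, 0, 0, 0)ᵀ = 0. ✓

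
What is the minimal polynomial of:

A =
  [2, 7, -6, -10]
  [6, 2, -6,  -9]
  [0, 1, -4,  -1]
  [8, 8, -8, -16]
x^3 + 12*x^2 + 48*x + 64

The characteristic polynomial is χ_A(x) = (x + 4)^4, so the eigenvalues are known. The minimal polynomial is
  m_A(x) = Π_λ (x − λ)^{k_λ}
where k_λ is the size of the *largest* Jordan block for λ (equivalently, the smallest k with (A − λI)^k v = 0 for every generalised eigenvector v of λ).

  λ = -4: largest Jordan block has size 3, contributing (x + 4)^3

So m_A(x) = (x + 4)^3 = x^3 + 12*x^2 + 48*x + 64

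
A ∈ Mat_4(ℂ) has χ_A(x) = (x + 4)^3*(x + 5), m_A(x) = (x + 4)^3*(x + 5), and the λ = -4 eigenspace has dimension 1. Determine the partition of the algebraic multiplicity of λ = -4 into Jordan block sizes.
Block sizes for λ = -4: [3]

Step 1 — from the characteristic polynomial, algebraic multiplicity of λ = -4 is 3. From dim ker(A − (-4)·I) = 1, there are exactly 1 Jordan blocks for λ = -4.
Step 2 — from the minimal polynomial, the factor (x + 4)^3 tells us the largest block for λ = -4 has size 3.
Step 3 — with total size 3, 1 blocks, and largest block 3, the block sizes (in nonincreasing order) are [3].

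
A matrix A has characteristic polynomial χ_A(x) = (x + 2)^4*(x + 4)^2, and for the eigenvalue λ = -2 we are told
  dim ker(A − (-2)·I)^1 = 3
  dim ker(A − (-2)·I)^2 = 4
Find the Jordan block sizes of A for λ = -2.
Block sizes for λ = -2: [2, 1, 1]

From the dimensions of kernels of powers, the number of Jordan blocks of size at least j is d_j − d_{j−1} where d_j = dim ker(N^j) (with d_0 = 0). Computing the differences gives [3, 1].
The number of blocks of size exactly k is (#blocks of size ≥ k) − (#blocks of size ≥ k + 1), so the partition is: 2 block(s) of size 1, 1 block(s) of size 2.
In nonincreasing order the block sizes are [2, 1, 1].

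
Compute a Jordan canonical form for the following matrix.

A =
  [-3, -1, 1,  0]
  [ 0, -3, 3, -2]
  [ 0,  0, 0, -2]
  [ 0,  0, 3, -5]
J_2(-3) ⊕ J_1(-3) ⊕ J_1(-2)

The characteristic polynomial is
  det(x·I − A) = x^4 + 11*x^3 + 45*x^2 + 81*x + 54 = (x + 2)*(x + 3)^3

Eigenvalues and multiplicities (the geometric multiplicity of λ is n − rank(A − λI), which equals the number of Jordan blocks for λ):
  λ = -3: algebraic multiplicity = 3, geometric multiplicity = 2
  λ = -2: algebraic multiplicity = 1, geometric multiplicity = 1

Determining the block sizes for each eigenvalue:
  λ = -3: 2 blocks summing to 3 forces exactly one block of size 2 and the rest size 1 → block sizes [2, 1]
  λ = -2: one block (gm = 1), so the single block has size am = 1 → block sizes [1]

Assembling the blocks gives a Jordan form
J =
  [-3,  1,  0,  0]
  [ 0, -3,  0,  0]
  [ 0,  0, -3,  0]
  [ 0,  0,  0, -2]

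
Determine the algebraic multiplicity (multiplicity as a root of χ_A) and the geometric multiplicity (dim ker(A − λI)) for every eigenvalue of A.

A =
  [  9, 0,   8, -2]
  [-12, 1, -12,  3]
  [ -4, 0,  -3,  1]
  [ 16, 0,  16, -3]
λ = 1: alg = 4, geom = 3

Step 1 — factor the characteristic polynomial to read off the algebraic multiplicities:
  χ_A(x) = (x - 1)^4

Step 2 — compute geometric multiplicities via the rank-nullity identity g(λ) = n − rank(A − λI):
  rank(A − (1)·I) = 1, so dim ker(A − (1)·I) = n − 1 = 3

Summary:
  λ = 1: algebraic multiplicity = 4, geometric multiplicity = 3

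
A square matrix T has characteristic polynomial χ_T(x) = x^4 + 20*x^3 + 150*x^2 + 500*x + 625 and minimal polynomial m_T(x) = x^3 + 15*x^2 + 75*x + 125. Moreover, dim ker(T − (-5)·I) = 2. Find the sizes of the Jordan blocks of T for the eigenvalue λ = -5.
Block sizes for λ = -5: [3, 1]

Step 1 — from the characteristic polynomial, algebraic multiplicity of λ = -5 is 4. From dim ker(T − (-5)·I) = 2, there are exactly 2 Jordan blocks for λ = -5.
Step 2 — from the minimal polynomial, the factor (x + 5)^3 tells us the largest block for λ = -5 has size 3.
Step 3 — with total size 4, 2 blocks, and largest block 3, the block sizes (in nonincreasing order) are [3, 1].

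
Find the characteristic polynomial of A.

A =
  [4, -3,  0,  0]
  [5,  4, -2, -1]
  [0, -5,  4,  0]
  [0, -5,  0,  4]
x^4 - 16*x^3 + 96*x^2 - 256*x + 256

Expanding det(x·I − A) (e.g. by cofactor expansion or by noting that A is similar to its Jordan form J, which has the same characteristic polynomial as A) gives
  χ_A(x) = x^4 - 16*x^3 + 96*x^2 - 256*x + 256
which factors as (x - 4)^4. The eigenvalues (with algebraic multiplicities) are λ = 4 with multiplicity 4.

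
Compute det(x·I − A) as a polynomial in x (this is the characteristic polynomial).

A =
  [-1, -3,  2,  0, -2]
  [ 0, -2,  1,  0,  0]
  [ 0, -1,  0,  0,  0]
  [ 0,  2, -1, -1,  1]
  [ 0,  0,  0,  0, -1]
x^5 + 5*x^4 + 10*x^3 + 10*x^2 + 5*x + 1

Expanding det(x·I − A) (e.g. by cofactor expansion or by noting that A is similar to its Jordan form J, which has the same characteristic polynomial as A) gives
  χ_A(x) = x^5 + 5*x^4 + 10*x^3 + 10*x^2 + 5*x + 1
which factors as (x + 1)^5. The eigenvalues (with algebraic multiplicities) are λ = -1 with multiplicity 5.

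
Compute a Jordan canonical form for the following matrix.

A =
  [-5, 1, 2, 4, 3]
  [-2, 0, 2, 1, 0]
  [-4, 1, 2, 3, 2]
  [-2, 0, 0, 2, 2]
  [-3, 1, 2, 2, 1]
J_3(0) ⊕ J_2(0)

The characteristic polynomial is
  det(x·I − A) = x^5

Eigenvalues and multiplicities (the geometric multiplicity of λ is n − rank(A − λI), which equals the number of Jordan blocks for λ):
  λ = 0: algebraic multiplicity = 5, geometric multiplicity = 2

Determining the block sizes for each eigenvalue:
  λ = 0: with am = 5 and gm = 2, the partition is not yet determined (e.g. several partitions of 5 into 2 parts exist). Let N = A − (0)·I. Computing rank(N^1) = 3, rank(N^2) = 1, rank(N^3) = 0; the number of blocks of size ≥ j is rank(N^{j−1}) − rank(N^j), giving [2, 2, 1]. So we have 1 block(s) of size 3, 1 block(s) of size 2 → block sizes [3, 2]

Assembling the blocks gives a Jordan form
J =
  [0, 1, 0, 0, 0]
  [0, 0, 1, 0, 0]
  [0, 0, 0, 0, 0]
  [0, 0, 0, 0, 1]
  [0, 0, 0, 0, 0]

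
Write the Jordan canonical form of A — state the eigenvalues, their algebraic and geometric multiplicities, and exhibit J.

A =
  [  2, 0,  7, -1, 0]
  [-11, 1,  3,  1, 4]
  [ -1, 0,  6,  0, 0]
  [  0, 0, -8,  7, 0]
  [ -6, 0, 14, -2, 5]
J_1(1) ⊕ J_3(5) ⊕ J_1(5)

The characteristic polynomial is
  det(x·I − A) = x^5 - 21*x^4 + 170*x^3 - 650*x^2 + 1125*x - 625 = (x - 5)^4*(x - 1)

Eigenvalues and multiplicities (the geometric multiplicity of λ is n − rank(A − λI), which equals the number of Jordan blocks for λ):
  λ = 1: algebraic multiplicity = 1, geometric multiplicity = 1
  λ = 5: algebraic multiplicity = 4, geometric multiplicity = 2

Determining the block sizes for each eigenvalue:
  λ = 1: one block (gm = 1), so the single block has size am = 1 → block sizes [1]
  λ = 5: with am = 4 and gm = 2, the partition is not yet determined (e.g. several partitions of 4 into 2 parts exist). Let N = A − (5)·I. Computing rank(N^1) = 3, rank(N^2) = 2, rank(N^3) = 1; the number of blocks of size ≥ j is rank(N^{j−1}) − rank(N^j), giving [2, 1, 1]. So we have 1 block(s) of size 3, 1 block(s) of size 1 → block sizes [3, 1]

Assembling the blocks gives a Jordan form
J =
  [1, 0, 0, 0, 0]
  [0, 5, 1, 0, 0]
  [0, 0, 5, 1, 0]
  [0, 0, 0, 5, 0]
  [0, 0, 0, 0, 5]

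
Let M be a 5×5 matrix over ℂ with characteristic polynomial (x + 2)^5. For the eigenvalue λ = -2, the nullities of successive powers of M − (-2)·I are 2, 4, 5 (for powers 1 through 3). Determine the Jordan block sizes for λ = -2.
Block sizes for λ = -2: [3, 2]

From the dimensions of kernels of powers, the number of Jordan blocks of size at least j is d_j − d_{j−1} where d_j = dim ker(N^j) (with d_0 = 0). Computing the differences gives [2, 2, 1].
The number of blocks of size exactly k is (#blocks of size ≥ k) − (#blocks of size ≥ k + 1), so the partition is: 1 block(s) of size 2, 1 block(s) of size 3.
In nonincreasing order the block sizes are [3, 2].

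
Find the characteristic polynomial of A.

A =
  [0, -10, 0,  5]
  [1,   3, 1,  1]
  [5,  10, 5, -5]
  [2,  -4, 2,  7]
x^4 - 15*x^3 + 75*x^2 - 125*x

Expanding det(x·I − A) (e.g. by cofactor expansion or by noting that A is similar to its Jordan form J, which has the same characteristic polynomial as A) gives
  χ_A(x) = x^4 - 15*x^3 + 75*x^2 - 125*x
which factors as x*(x - 5)^3. The eigenvalues (with algebraic multiplicities) are λ = 0 with multiplicity 1, λ = 5 with multiplicity 3.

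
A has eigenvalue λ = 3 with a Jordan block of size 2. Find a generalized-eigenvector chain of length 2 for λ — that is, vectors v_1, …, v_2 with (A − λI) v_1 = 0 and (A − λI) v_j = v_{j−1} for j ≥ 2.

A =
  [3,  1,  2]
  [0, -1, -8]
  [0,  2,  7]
A Jordan chain for λ = 3 of length 2:
v_1 = (1, -4, 2)ᵀ
v_2 = (0, 1, 0)ᵀ

Let N = A − (3)·I. We want v_2 with N^2 v_2 = 0 but N^1 v_2 ≠ 0; then v_{j-1} := N · v_j for j = 2, …, 2.

Pick v_2 = (0, 1, 0)ᵀ.
Then v_1 = N · v_2 = (1, -4, 2)ᵀ.

Sanity check: (A − (3)·I) v_1 = (0, 0, 0)ᵀ = 0. ✓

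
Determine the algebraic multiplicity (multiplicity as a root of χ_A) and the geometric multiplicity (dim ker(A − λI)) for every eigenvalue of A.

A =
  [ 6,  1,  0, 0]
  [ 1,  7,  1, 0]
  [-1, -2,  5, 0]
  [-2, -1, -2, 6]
λ = 6: alg = 4, geom = 2

Step 1 — factor the characteristic polynomial to read off the algebraic multiplicities:
  χ_A(x) = (x - 6)^4

Step 2 — compute geometric multiplicities via the rank-nullity identity g(λ) = n − rank(A − λI):
  rank(A − (6)·I) = 2, so dim ker(A − (6)·I) = n − 2 = 2

Summary:
  λ = 6: algebraic multiplicity = 4, geometric multiplicity = 2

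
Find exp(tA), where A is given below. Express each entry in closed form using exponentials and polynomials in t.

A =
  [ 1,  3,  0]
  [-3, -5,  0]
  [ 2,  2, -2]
e^{tA} =
  [3*t*exp(-2*t) + exp(-2*t), 3*t*exp(-2*t), 0]
  [-3*t*exp(-2*t), -3*t*exp(-2*t) + exp(-2*t), 0]
  [2*t*exp(-2*t), 2*t*exp(-2*t), exp(-2*t)]

Strategy: write A = P · J · P⁻¹ where J is a Jordan canonical form, so e^{tA} = P · e^{tJ} · P⁻¹, and e^{tJ} can be computed block-by-block.

A has Jordan form
J =
  [-2,  1,  0]
  [ 0, -2,  0]
  [ 0,  0, -2]
(up to reordering of blocks).

Per-block formulas:
  For a 2×2 Jordan block J_2(-2): exp(t · J_2(-2)) = e^(-2t)·(I + t·N), where N is the 2×2 nilpotent shift.
  For a 1×1 block at λ = -2: exp(t · [-2]) = [e^(-2t)].

After assembling e^{tJ} and conjugating by P, we get:

e^{tA} =
  [3*t*exp(-2*t) + exp(-2*t), 3*t*exp(-2*t), 0]
  [-3*t*exp(-2*t), -3*t*exp(-2*t) + exp(-2*t), 0]
  [2*t*exp(-2*t), 2*t*exp(-2*t), exp(-2*t)]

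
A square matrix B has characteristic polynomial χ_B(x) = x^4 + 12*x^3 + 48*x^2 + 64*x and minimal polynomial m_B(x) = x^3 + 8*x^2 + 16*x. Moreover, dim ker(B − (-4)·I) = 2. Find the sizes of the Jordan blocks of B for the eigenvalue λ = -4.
Block sizes for λ = -4: [2, 1]

Step 1 — from the characteristic polynomial, algebraic multiplicity of λ = -4 is 3. From dim ker(B − (-4)·I) = 2, there are exactly 2 Jordan blocks for λ = -4.
Step 2 — from the minimal polynomial, the factor (x + 4)^2 tells us the largest block for λ = -4 has size 2.
Step 3 — with total size 3, 2 blocks, and largest block 2, the block sizes (in nonincreasing order) are [2, 1].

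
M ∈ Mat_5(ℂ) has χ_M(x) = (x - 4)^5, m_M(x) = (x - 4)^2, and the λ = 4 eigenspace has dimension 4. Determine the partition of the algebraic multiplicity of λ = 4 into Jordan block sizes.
Block sizes for λ = 4: [2, 1, 1, 1]

Step 1 — from the characteristic polynomial, algebraic multiplicity of λ = 4 is 5. From dim ker(M − (4)·I) = 4, there are exactly 4 Jordan blocks for λ = 4.
Step 2 — from the minimal polynomial, the factor (x − 4)^2 tells us the largest block for λ = 4 has size 2.
Step 3 — with total size 5, 4 blocks, and largest block 2, the block sizes (in nonincreasing order) are [2, 1, 1, 1].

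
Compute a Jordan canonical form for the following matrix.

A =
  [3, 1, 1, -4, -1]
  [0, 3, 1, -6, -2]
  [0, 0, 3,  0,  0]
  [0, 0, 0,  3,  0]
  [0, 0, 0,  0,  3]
J_3(3) ⊕ J_1(3) ⊕ J_1(3)

The characteristic polynomial is
  det(x·I − A) = x^5 - 15*x^4 + 90*x^3 - 270*x^2 + 405*x - 243 = (x - 3)^5

Eigenvalues and multiplicities (the geometric multiplicity of λ is n − rank(A − λI), which equals the number of Jordan blocks for λ):
  λ = 3: algebraic multiplicity = 5, geometric multiplicity = 3

Determining the block sizes for each eigenvalue:
  λ = 3: with am = 5 and gm = 3, the partition is not yet determined (e.g. several partitions of 5 into 3 parts exist). Let N = A − (3)·I. Computing rank(N^1) = 2, rank(N^2) = 1, rank(N^3) = 0; the number of blocks of size ≥ j is rank(N^{j−1}) − rank(N^j), giving [3, 1, 1]. So we have 1 block(s) of size 3, 2 block(s) of size 1 → block sizes [3, 1, 1]

Assembling the blocks gives a Jordan form
J =
  [3, 1, 0, 0, 0]
  [0, 3, 1, 0, 0]
  [0, 0, 3, 0, 0]
  [0, 0, 0, 3, 0]
  [0, 0, 0, 0, 3]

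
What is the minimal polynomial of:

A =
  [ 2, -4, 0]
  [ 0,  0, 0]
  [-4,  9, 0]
x^3 - 2*x^2

The characteristic polynomial is χ_A(x) = x^2*(x - 2), so the eigenvalues are known. The minimal polynomial is
  m_A(x) = Π_λ (x − λ)^{k_λ}
where k_λ is the size of the *largest* Jordan block for λ (equivalently, the smallest k with (A − λI)^k v = 0 for every generalised eigenvector v of λ).

  λ = 0: largest Jordan block has size 2, contributing (x − 0)^2
  λ = 2: largest Jordan block has size 1, contributing (x − 2)

So m_A(x) = x^2*(x - 2) = x^3 - 2*x^2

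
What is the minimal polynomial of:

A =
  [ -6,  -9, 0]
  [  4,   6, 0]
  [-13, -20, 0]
x^3

The characteristic polynomial is χ_A(x) = x^3, so the eigenvalues are known. The minimal polynomial is
  m_A(x) = Π_λ (x − λ)^{k_λ}
where k_λ is the size of the *largest* Jordan block for λ (equivalently, the smallest k with (A − λI)^k v = 0 for every generalised eigenvector v of λ).

  λ = 0: largest Jordan block has size 3, contributing (x − 0)^3

So m_A(x) = x^3 = x^3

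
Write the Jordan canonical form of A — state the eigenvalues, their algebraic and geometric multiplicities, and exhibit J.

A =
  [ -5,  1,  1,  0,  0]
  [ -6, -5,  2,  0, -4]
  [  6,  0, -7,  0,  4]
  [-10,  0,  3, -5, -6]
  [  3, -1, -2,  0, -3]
J_3(-5) ⊕ J_2(-5)

The characteristic polynomial is
  det(x·I − A) = x^5 + 25*x^4 + 250*x^3 + 1250*x^2 + 3125*x + 3125 = (x + 5)^5

Eigenvalues and multiplicities (the geometric multiplicity of λ is n − rank(A − λI), which equals the number of Jordan blocks for λ):
  λ = -5: algebraic multiplicity = 5, geometric multiplicity = 2

Determining the block sizes for each eigenvalue:
  λ = -5: with am = 5 and gm = 2, the partition is not yet determined (e.g. several partitions of 5 into 2 parts exist). Let N = A − (-5)·I. Computing rank(N^1) = 3, rank(N^2) = 1, rank(N^3) = 0; the number of blocks of size ≥ j is rank(N^{j−1}) − rank(N^j), giving [2, 2, 1]. So we have 1 block(s) of size 3, 1 block(s) of size 2 → block sizes [3, 2]

Assembling the blocks gives a Jordan form
J =
  [-5,  1,  0,  0,  0]
  [ 0, -5,  1,  0,  0]
  [ 0,  0, -5,  0,  0]
  [ 0,  0,  0, -5,  1]
  [ 0,  0,  0,  0, -5]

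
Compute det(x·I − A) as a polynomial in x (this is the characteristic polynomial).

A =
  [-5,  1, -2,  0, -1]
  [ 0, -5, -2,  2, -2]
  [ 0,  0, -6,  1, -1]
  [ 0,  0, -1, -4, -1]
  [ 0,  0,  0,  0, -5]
x^5 + 25*x^4 + 250*x^3 + 1250*x^2 + 3125*x + 3125

Expanding det(x·I − A) (e.g. by cofactor expansion or by noting that A is similar to its Jordan form J, which has the same characteristic polynomial as A) gives
  χ_A(x) = x^5 + 25*x^4 + 250*x^3 + 1250*x^2 + 3125*x + 3125
which factors as (x + 5)^5. The eigenvalues (with algebraic multiplicities) are λ = -5 with multiplicity 5.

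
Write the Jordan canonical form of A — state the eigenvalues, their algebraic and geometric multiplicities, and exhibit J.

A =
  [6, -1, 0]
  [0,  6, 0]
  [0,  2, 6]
J_2(6) ⊕ J_1(6)

The characteristic polynomial is
  det(x·I − A) = x^3 - 18*x^2 + 108*x - 216 = (x - 6)^3

Eigenvalues and multiplicities (the geometric multiplicity of λ is n − rank(A − λI), which equals the number of Jordan blocks for λ):
  λ = 6: algebraic multiplicity = 3, geometric multiplicity = 2

Determining the block sizes for each eigenvalue:
  λ = 6: 2 blocks summing to 3 forces exactly one block of size 2 and the rest size 1 → block sizes [2, 1]

Assembling the blocks gives a Jordan form
J =
  [6, 1, 0]
  [0, 6, 0]
  [0, 0, 6]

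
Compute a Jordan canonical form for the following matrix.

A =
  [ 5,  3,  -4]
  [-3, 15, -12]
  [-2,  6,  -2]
J_2(6) ⊕ J_1(6)

The characteristic polynomial is
  det(x·I − A) = x^3 - 18*x^2 + 108*x - 216 = (x - 6)^3

Eigenvalues and multiplicities (the geometric multiplicity of λ is n − rank(A − λI), which equals the number of Jordan blocks for λ):
  λ = 6: algebraic multiplicity = 3, geometric multiplicity = 2

Determining the block sizes for each eigenvalue:
  λ = 6: 2 blocks summing to 3 forces exactly one block of size 2 and the rest size 1 → block sizes [2, 1]

Assembling the blocks gives a Jordan form
J =
  [6, 1, 0]
  [0, 6, 0]
  [0, 0, 6]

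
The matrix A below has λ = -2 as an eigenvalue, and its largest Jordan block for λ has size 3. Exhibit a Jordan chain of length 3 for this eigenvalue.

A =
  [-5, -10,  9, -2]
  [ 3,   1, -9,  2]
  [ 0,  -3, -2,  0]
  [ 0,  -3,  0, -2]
A Jordan chain for λ = -2 of length 3:
v_1 = (-21, 0, -9, -9)ᵀ
v_2 = (-3, 3, 0, 0)ᵀ
v_3 = (1, 0, 0, 0)ᵀ

Let N = A − (-2)·I. We want v_3 with N^3 v_3 = 0 but N^2 v_3 ≠ 0; then v_{j-1} := N · v_j for j = 3, …, 2.

Pick v_3 = (1, 0, 0, 0)ᵀ.
Then v_2 = N · v_3 = (-3, 3, 0, 0)ᵀ.
Then v_1 = N · v_2 = (-21, 0, -9, -9)ᵀ.

Sanity check: (A − (-2)·I) v_1 = (0, 0, 0, 0)ᵀ = 0. ✓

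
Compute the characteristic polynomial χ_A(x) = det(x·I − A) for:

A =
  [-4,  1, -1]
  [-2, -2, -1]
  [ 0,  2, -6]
x^3 + 12*x^2 + 48*x + 64

Expanding det(x·I − A) (e.g. by cofactor expansion or by noting that A is similar to its Jordan form J, which has the same characteristic polynomial as A) gives
  χ_A(x) = x^3 + 12*x^2 + 48*x + 64
which factors as (x + 4)^3. The eigenvalues (with algebraic multiplicities) are λ = -4 with multiplicity 3.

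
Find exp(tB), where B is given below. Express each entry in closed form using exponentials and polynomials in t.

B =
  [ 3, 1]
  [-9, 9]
e^{tB} =
  [-3*t*exp(6*t) + exp(6*t), t*exp(6*t)]
  [-9*t*exp(6*t), 3*t*exp(6*t) + exp(6*t)]

Strategy: write B = P · J · P⁻¹ where J is a Jordan canonical form, so e^{tB} = P · e^{tJ} · P⁻¹, and e^{tJ} can be computed block-by-block.

B has Jordan form
J =
  [6, 1]
  [0, 6]
(up to reordering of blocks).

Per-block formulas:
  For a 2×2 Jordan block J_2(6): exp(t · J_2(6)) = e^(6t)·(I + t·N), where N is the 2×2 nilpotent shift.

After assembling e^{tJ} and conjugating by P, we get:

e^{tB} =
  [-3*t*exp(6*t) + exp(6*t), t*exp(6*t)]
  [-9*t*exp(6*t), 3*t*exp(6*t) + exp(6*t)]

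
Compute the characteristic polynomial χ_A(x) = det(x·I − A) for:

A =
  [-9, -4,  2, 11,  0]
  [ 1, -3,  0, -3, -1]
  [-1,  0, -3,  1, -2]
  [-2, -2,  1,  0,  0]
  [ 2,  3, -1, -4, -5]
x^5 + 20*x^4 + 160*x^3 + 640*x^2 + 1280*x + 1024

Expanding det(x·I − A) (e.g. by cofactor expansion or by noting that A is similar to its Jordan form J, which has the same characteristic polynomial as A) gives
  χ_A(x) = x^5 + 20*x^4 + 160*x^3 + 640*x^2 + 1280*x + 1024
which factors as (x + 4)^5. The eigenvalues (with algebraic multiplicities) are λ = -4 with multiplicity 5.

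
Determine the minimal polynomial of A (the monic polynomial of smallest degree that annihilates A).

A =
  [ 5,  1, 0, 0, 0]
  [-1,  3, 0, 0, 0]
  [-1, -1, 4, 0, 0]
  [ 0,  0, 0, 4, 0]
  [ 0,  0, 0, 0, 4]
x^2 - 8*x + 16

The characteristic polynomial is χ_A(x) = (x - 4)^5, so the eigenvalues are known. The minimal polynomial is
  m_A(x) = Π_λ (x − λ)^{k_λ}
where k_λ is the size of the *largest* Jordan block for λ (equivalently, the smallest k with (A − λI)^k v = 0 for every generalised eigenvector v of λ).

  λ = 4: largest Jordan block has size 2, contributing (x − 4)^2

So m_A(x) = (x - 4)^2 = x^2 - 8*x + 16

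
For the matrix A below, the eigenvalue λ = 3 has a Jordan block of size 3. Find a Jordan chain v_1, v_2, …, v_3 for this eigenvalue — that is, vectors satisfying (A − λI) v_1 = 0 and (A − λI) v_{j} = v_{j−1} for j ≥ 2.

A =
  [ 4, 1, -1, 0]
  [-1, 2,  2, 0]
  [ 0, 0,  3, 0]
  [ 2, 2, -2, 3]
A Jordan chain for λ = 3 of length 3:
v_1 = (1, -1, 0, 2)ᵀ
v_2 = (-1, 2, 0, -2)ᵀ
v_3 = (0, 0, 1, 0)ᵀ

Let N = A − (3)·I. We want v_3 with N^3 v_3 = 0 but N^2 v_3 ≠ 0; then v_{j-1} := N · v_j for j = 3, …, 2.

Pick v_3 = (0, 0, 1, 0)ᵀ.
Then v_2 = N · v_3 = (-1, 2, 0, -2)ᵀ.
Then v_1 = N · v_2 = (1, -1, 0, 2)ᵀ.

Sanity check: (A − (3)·I) v_1 = (0, 0, 0, 0)ᵀ = 0. ✓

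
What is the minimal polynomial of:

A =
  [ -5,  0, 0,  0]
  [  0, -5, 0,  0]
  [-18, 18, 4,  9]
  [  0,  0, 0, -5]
x^2 + x - 20

The characteristic polynomial is χ_A(x) = (x - 4)*(x + 5)^3, so the eigenvalues are known. The minimal polynomial is
  m_A(x) = Π_λ (x − λ)^{k_λ}
where k_λ is the size of the *largest* Jordan block for λ (equivalently, the smallest k with (A − λI)^k v = 0 for every generalised eigenvector v of λ).

  λ = -5: largest Jordan block has size 1, contributing (x + 5)
  λ = 4: largest Jordan block has size 1, contributing (x − 4)

So m_A(x) = (x - 4)*(x + 5) = x^2 + x - 20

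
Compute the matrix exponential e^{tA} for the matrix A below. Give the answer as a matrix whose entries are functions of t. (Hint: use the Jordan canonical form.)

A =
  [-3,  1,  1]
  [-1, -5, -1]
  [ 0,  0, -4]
e^{tA} =
  [t*exp(-4*t) + exp(-4*t), t*exp(-4*t), t*exp(-4*t)]
  [-t*exp(-4*t), -t*exp(-4*t) + exp(-4*t), -t*exp(-4*t)]
  [0, 0, exp(-4*t)]

Strategy: write A = P · J · P⁻¹ where J is a Jordan canonical form, so e^{tA} = P · e^{tJ} · P⁻¹, and e^{tJ} can be computed block-by-block.

A has Jordan form
J =
  [-4,  1,  0]
  [ 0, -4,  0]
  [ 0,  0, -4]
(up to reordering of blocks).

Per-block formulas:
  For a 1×1 block at λ = -4: exp(t · [-4]) = [e^(-4t)].
  For a 2×2 Jordan block J_2(-4): exp(t · J_2(-4)) = e^(-4t)·(I + t·N), where N is the 2×2 nilpotent shift.

After assembling e^{tJ} and conjugating by P, we get:

e^{tA} =
  [t*exp(-4*t) + exp(-4*t), t*exp(-4*t), t*exp(-4*t)]
  [-t*exp(-4*t), -t*exp(-4*t) + exp(-4*t), -t*exp(-4*t)]
  [0, 0, exp(-4*t)]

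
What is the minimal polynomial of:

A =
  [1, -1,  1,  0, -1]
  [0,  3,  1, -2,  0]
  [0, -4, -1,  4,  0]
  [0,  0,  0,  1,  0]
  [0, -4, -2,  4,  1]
x^3 - 3*x^2 + 3*x - 1

The characteristic polynomial is χ_A(x) = (x - 1)^5, so the eigenvalues are known. The minimal polynomial is
  m_A(x) = Π_λ (x − λ)^{k_λ}
where k_λ is the size of the *largest* Jordan block for λ (equivalently, the smallest k with (A − λI)^k v = 0 for every generalised eigenvector v of λ).

  λ = 1: largest Jordan block has size 3, contributing (x − 1)^3

So m_A(x) = (x - 1)^3 = x^3 - 3*x^2 + 3*x - 1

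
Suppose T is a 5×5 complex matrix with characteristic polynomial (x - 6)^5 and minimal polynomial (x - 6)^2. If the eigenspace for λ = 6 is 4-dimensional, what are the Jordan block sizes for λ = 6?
Block sizes for λ = 6: [2, 1, 1, 1]

Step 1 — from the characteristic polynomial, algebraic multiplicity of λ = 6 is 5. From dim ker(T − (6)·I) = 4, there are exactly 4 Jordan blocks for λ = 6.
Step 2 — from the minimal polynomial, the factor (x − 6)^2 tells us the largest block for λ = 6 has size 2.
Step 3 — with total size 5, 4 blocks, and largest block 2, the block sizes (in nonincreasing order) are [2, 1, 1, 1].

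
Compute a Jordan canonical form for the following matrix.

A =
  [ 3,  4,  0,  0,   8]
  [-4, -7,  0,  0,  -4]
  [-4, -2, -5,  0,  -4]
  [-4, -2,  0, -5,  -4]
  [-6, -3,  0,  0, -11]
J_2(-5) ⊕ J_1(-5) ⊕ J_1(-5) ⊕ J_1(-5)

The characteristic polynomial is
  det(x·I − A) = x^5 + 25*x^4 + 250*x^3 + 1250*x^2 + 3125*x + 3125 = (x + 5)^5

Eigenvalues and multiplicities (the geometric multiplicity of λ is n − rank(A − λI), which equals the number of Jordan blocks for λ):
  λ = -5: algebraic multiplicity = 5, geometric multiplicity = 4

Determining the block sizes for each eigenvalue:
  λ = -5: 4 blocks summing to 5 forces exactly one block of size 2 and the rest size 1 → block sizes [2, 1, 1, 1]

Assembling the blocks gives a Jordan form
J =
  [-5,  1,  0,  0,  0]
  [ 0, -5,  0,  0,  0]
  [ 0,  0, -5,  0,  0]
  [ 0,  0,  0, -5,  0]
  [ 0,  0,  0,  0, -5]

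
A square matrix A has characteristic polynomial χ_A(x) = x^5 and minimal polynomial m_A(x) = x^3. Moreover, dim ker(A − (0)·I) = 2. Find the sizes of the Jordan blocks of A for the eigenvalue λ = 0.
Block sizes for λ = 0: [3, 2]

Step 1 — from the characteristic polynomial, algebraic multiplicity of λ = 0 is 5. From dim ker(A − (0)·I) = 2, there are exactly 2 Jordan blocks for λ = 0.
Step 2 — from the minimal polynomial, the factor (x − 0)^3 tells us the largest block for λ = 0 has size 3.
Step 3 — with total size 5, 2 blocks, and largest block 3, the block sizes (in nonincreasing order) are [3, 2].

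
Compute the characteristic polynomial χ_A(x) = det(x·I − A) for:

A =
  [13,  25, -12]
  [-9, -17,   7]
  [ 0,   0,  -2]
x^3 + 6*x^2 + 12*x + 8

Expanding det(x·I − A) (e.g. by cofactor expansion or by noting that A is similar to its Jordan form J, which has the same characteristic polynomial as A) gives
  χ_A(x) = x^3 + 6*x^2 + 12*x + 8
which factors as (x + 2)^3. The eigenvalues (with algebraic multiplicities) are λ = -2 with multiplicity 3.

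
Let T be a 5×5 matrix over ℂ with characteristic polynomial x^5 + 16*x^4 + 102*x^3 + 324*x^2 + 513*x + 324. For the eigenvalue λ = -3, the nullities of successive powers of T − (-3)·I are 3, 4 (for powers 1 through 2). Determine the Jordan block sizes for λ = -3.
Block sizes for λ = -3: [2, 1, 1]

From the dimensions of kernels of powers, the number of Jordan blocks of size at least j is d_j − d_{j−1} where d_j = dim ker(N^j) (with d_0 = 0). Computing the differences gives [3, 1].
The number of blocks of size exactly k is (#blocks of size ≥ k) − (#blocks of size ≥ k + 1), so the partition is: 2 block(s) of size 1, 1 block(s) of size 2.
In nonincreasing order the block sizes are [2, 1, 1].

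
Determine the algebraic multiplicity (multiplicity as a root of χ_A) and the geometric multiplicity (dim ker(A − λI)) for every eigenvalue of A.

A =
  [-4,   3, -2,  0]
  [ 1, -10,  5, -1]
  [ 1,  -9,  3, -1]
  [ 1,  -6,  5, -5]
λ = -4: alg = 4, geom = 2

Step 1 — factor the characteristic polynomial to read off the algebraic multiplicities:
  χ_A(x) = (x + 4)^4

Step 2 — compute geometric multiplicities via the rank-nullity identity g(λ) = n − rank(A − λI):
  rank(A − (-4)·I) = 2, so dim ker(A − (-4)·I) = n − 2 = 2

Summary:
  λ = -4: algebraic multiplicity = 4, geometric multiplicity = 2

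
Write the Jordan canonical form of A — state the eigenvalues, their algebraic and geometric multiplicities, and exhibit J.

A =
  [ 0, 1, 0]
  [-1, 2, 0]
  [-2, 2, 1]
J_2(1) ⊕ J_1(1)

The characteristic polynomial is
  det(x·I − A) = x^3 - 3*x^2 + 3*x - 1 = (x - 1)^3

Eigenvalues and multiplicities (the geometric multiplicity of λ is n − rank(A − λI), which equals the number of Jordan blocks for λ):
  λ = 1: algebraic multiplicity = 3, geometric multiplicity = 2

Determining the block sizes for each eigenvalue:
  λ = 1: 2 blocks summing to 3 forces exactly one block of size 2 and the rest size 1 → block sizes [2, 1]

Assembling the blocks gives a Jordan form
J =
  [1, 1, 0]
  [0, 1, 0]
  [0, 0, 1]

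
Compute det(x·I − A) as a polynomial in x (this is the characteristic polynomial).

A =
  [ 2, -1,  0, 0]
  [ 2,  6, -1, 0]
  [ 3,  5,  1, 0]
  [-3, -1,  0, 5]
x^4 - 14*x^3 + 72*x^2 - 162*x + 135

Expanding det(x·I − A) (e.g. by cofactor expansion or by noting that A is similar to its Jordan form J, which has the same characteristic polynomial as A) gives
  χ_A(x) = x^4 - 14*x^3 + 72*x^2 - 162*x + 135
which factors as (x - 5)*(x - 3)^3. The eigenvalues (with algebraic multiplicities) are λ = 3 with multiplicity 3, λ = 5 with multiplicity 1.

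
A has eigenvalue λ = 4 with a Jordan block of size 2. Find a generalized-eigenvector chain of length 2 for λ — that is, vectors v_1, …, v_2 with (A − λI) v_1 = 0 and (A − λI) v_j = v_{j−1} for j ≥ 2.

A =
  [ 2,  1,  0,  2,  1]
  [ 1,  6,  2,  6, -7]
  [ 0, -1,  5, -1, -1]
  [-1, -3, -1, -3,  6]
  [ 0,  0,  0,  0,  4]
A Jordan chain for λ = 4 of length 2:
v_1 = (0, 2, 1, -1, 0)ᵀ
v_2 = (0, 0, 1, 0, 0)ᵀ

Let N = A − (4)·I. We want v_2 with N^2 v_2 = 0 but N^1 v_2 ≠ 0; then v_{j-1} := N · v_j for j = 2, …, 2.

Pick v_2 = (0, 0, 1, 0, 0)ᵀ.
Then v_1 = N · v_2 = (0, 2, 1, -1, 0)ᵀ.

Sanity check: (A − (4)·I) v_1 = (0, 0, 0, 0, 0)ᵀ = 0. ✓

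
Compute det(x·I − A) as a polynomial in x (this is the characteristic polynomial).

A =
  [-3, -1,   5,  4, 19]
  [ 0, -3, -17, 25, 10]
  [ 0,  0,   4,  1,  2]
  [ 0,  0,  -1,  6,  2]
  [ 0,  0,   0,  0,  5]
x^5 - 9*x^4 - 6*x^3 + 190*x^2 - 75*x - 1125

Expanding det(x·I − A) (e.g. by cofactor expansion or by noting that A is similar to its Jordan form J, which has the same characteristic polynomial as A) gives
  χ_A(x) = x^5 - 9*x^4 - 6*x^3 + 190*x^2 - 75*x - 1125
which factors as (x - 5)^3*(x + 3)^2. The eigenvalues (with algebraic multiplicities) are λ = -3 with multiplicity 2, λ = 5 with multiplicity 3.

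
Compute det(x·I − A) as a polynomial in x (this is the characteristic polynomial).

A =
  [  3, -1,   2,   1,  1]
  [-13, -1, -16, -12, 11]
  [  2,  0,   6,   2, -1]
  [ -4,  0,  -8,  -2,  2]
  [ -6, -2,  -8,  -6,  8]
x^5 - 14*x^4 + 76*x^3 - 200*x^2 + 256*x - 128

Expanding det(x·I − A) (e.g. by cofactor expansion or by noting that A is similar to its Jordan form J, which has the same characteristic polynomial as A) gives
  χ_A(x) = x^5 - 14*x^4 + 76*x^3 - 200*x^2 + 256*x - 128
which factors as (x - 4)^2*(x - 2)^3. The eigenvalues (with algebraic multiplicities) are λ = 2 with multiplicity 3, λ = 4 with multiplicity 2.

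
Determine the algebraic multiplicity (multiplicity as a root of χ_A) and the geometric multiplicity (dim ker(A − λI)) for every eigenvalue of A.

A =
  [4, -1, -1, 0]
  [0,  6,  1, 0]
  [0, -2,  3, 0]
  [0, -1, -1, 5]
λ = 4: alg = 2, geom = 1; λ = 5: alg = 2, geom = 2

Step 1 — factor the characteristic polynomial to read off the algebraic multiplicities:
  χ_A(x) = (x - 5)^2*(x - 4)^2

Step 2 — compute geometric multiplicities via the rank-nullity identity g(λ) = n − rank(A − λI):
  rank(A − (4)·I) = 3, so dim ker(A − (4)·I) = n − 3 = 1
  rank(A − (5)·I) = 2, so dim ker(A − (5)·I) = n − 2 = 2

Summary:
  λ = 4: algebraic multiplicity = 2, geometric multiplicity = 1
  λ = 5: algebraic multiplicity = 2, geometric multiplicity = 2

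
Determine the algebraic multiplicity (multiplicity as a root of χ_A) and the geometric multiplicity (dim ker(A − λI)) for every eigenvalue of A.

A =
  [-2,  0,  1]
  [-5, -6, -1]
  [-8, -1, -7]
λ = -5: alg = 3, geom = 1

Step 1 — factor the characteristic polynomial to read off the algebraic multiplicities:
  χ_A(x) = (x + 5)^3

Step 2 — compute geometric multiplicities via the rank-nullity identity g(λ) = n − rank(A − λI):
  rank(A − (-5)·I) = 2, so dim ker(A − (-5)·I) = n − 2 = 1

Summary:
  λ = -5: algebraic multiplicity = 3, geometric multiplicity = 1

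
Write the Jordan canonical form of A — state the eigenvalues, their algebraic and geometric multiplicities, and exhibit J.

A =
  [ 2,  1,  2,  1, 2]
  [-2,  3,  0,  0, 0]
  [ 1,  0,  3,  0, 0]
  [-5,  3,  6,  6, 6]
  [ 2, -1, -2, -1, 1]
J_3(3) ⊕ J_1(3) ⊕ J_1(3)

The characteristic polynomial is
  det(x·I − A) = x^5 - 15*x^4 + 90*x^3 - 270*x^2 + 405*x - 243 = (x - 3)^5

Eigenvalues and multiplicities (the geometric multiplicity of λ is n − rank(A − λI), which equals the number of Jordan blocks for λ):
  λ = 3: algebraic multiplicity = 5, geometric multiplicity = 3

Determining the block sizes for each eigenvalue:
  λ = 3: with am = 5 and gm = 3, the partition is not yet determined (e.g. several partitions of 5 into 3 parts exist). Let N = A − (3)·I. Computing rank(N^1) = 2, rank(N^2) = 1, rank(N^3) = 0; the number of blocks of size ≥ j is rank(N^{j−1}) − rank(N^j), giving [3, 1, 1]. So we have 1 block(s) of size 3, 2 block(s) of size 1 → block sizes [3, 1, 1]

Assembling the blocks gives a Jordan form
J =
  [3, 1, 0, 0, 0]
  [0, 3, 1, 0, 0]
  [0, 0, 3, 0, 0]
  [0, 0, 0, 3, 0]
  [0, 0, 0, 0, 3]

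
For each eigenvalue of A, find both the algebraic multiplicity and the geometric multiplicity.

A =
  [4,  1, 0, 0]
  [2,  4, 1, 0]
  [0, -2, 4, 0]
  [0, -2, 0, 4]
λ = 4: alg = 4, geom = 2

Step 1 — factor the characteristic polynomial to read off the algebraic multiplicities:
  χ_A(x) = (x - 4)^4

Step 2 — compute geometric multiplicities via the rank-nullity identity g(λ) = n − rank(A − λI):
  rank(A − (4)·I) = 2, so dim ker(A − (4)·I) = n − 2 = 2

Summary:
  λ = 4: algebraic multiplicity = 4, geometric multiplicity = 2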